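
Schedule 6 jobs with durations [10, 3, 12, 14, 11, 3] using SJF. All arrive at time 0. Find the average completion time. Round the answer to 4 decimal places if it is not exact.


SJF order (ascending): [3, 3, 10, 11, 12, 14]
Completion times:
  Job 1: burst=3, C=3
  Job 2: burst=3, C=6
  Job 3: burst=10, C=16
  Job 4: burst=11, C=27
  Job 5: burst=12, C=39
  Job 6: burst=14, C=53
Average completion = 144/6 = 24.0

24.0


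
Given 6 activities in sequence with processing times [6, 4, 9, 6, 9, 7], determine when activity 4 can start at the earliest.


Activity 4 starts after activities 1 through 3 complete.
Predecessor durations: [6, 4, 9]
ES = 6 + 4 + 9 = 19

19


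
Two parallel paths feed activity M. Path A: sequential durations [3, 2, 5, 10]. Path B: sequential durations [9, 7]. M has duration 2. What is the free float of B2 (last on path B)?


ES(B2) = sum of predecessors on chain B = 9
EF(B2) = ES + duration = 9 + 7 = 16
Successor of B2 is M. ES(M) = max(sum(A), sum(B)) = max(20, 16) = 20
Free float = ES(successor) - EF(current) = 20 - 16 = 4

4


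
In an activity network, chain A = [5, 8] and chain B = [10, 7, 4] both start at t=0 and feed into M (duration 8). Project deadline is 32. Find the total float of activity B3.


Forward pass: ES(B3) = sum of predecessors on chain B = 17
EF = ES + duration = 17 + 4 = 21
Backward pass: LF(M) = deadline = 32; LS(M) = 32 - 8 = 24
LF(B3) = LS(M) - sum(successors on chain B) = 24 - 0 = 24
LS = LF - duration = 24 - 4 = 20
Total float = LS - ES = 20 - 17 = 3

3


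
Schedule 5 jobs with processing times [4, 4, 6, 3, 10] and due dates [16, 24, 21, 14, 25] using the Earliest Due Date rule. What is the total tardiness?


Sort by due date (EDD order): [(3, 14), (4, 16), (6, 21), (4, 24), (10, 25)]
Compute completion times and tardiness:
  Job 1: p=3, d=14, C=3, tardiness=max(0,3-14)=0
  Job 2: p=4, d=16, C=7, tardiness=max(0,7-16)=0
  Job 3: p=6, d=21, C=13, tardiness=max(0,13-21)=0
  Job 4: p=4, d=24, C=17, tardiness=max(0,17-24)=0
  Job 5: p=10, d=25, C=27, tardiness=max(0,27-25)=2
Total tardiness = 2

2


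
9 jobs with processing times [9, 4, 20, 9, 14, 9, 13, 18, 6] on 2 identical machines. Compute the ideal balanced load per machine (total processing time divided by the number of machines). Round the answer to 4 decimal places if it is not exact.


Total processing time = 9 + 4 + 20 + 9 + 14 + 9 + 13 + 18 + 6 = 102
Number of machines = 2
Ideal balanced load = 102 / 2 = 51.0

51.0


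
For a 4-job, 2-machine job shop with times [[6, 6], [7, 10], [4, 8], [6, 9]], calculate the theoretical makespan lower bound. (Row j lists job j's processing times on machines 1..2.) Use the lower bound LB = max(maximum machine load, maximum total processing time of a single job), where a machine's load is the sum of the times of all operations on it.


Machine loads:
  Machine 1: 6 + 7 + 4 + 6 = 23
  Machine 2: 6 + 10 + 8 + 9 = 33
Max machine load = 33
Job totals:
  Job 1: 12
  Job 2: 17
  Job 3: 12
  Job 4: 15
Max job total = 17
Lower bound = max(33, 17) = 33

33


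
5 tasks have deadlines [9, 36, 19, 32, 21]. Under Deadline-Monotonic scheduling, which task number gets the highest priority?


Sort tasks by relative deadline (ascending):
  Task 1: deadline = 9
  Task 3: deadline = 19
  Task 5: deadline = 21
  Task 4: deadline = 32
  Task 2: deadline = 36
Priority order (highest first): [1, 3, 5, 4, 2]
Highest priority task = 1

1


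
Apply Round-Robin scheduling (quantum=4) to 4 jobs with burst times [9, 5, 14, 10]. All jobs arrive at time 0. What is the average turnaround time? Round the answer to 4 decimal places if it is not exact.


Time quantum = 4
Execution trace:
  J1 runs 4 units, time = 4
  J2 runs 4 units, time = 8
  J3 runs 4 units, time = 12
  J4 runs 4 units, time = 16
  J1 runs 4 units, time = 20
  J2 runs 1 units, time = 21
  J3 runs 4 units, time = 25
  J4 runs 4 units, time = 29
  J1 runs 1 units, time = 30
  J3 runs 4 units, time = 34
  J4 runs 2 units, time = 36
  J3 runs 2 units, time = 38
Finish times: [30, 21, 38, 36]
Average turnaround = 125/4 = 31.25

31.25


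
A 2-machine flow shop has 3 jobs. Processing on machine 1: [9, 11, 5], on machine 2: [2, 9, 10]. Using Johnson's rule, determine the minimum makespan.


Apply Johnson's rule:
  Group 1 (a <= b): [(3, 5, 10)]
  Group 2 (a > b): [(2, 11, 9), (1, 9, 2)]
Optimal job order: [3, 2, 1]
Schedule:
  Job 3: M1 done at 5, M2 done at 15
  Job 2: M1 done at 16, M2 done at 25
  Job 1: M1 done at 25, M2 done at 27
Makespan = 27

27


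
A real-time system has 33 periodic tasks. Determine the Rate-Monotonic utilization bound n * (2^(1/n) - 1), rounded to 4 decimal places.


Compute 2^(1/33) = 1.0212266063
Subtract 1: 1.0212266063 - 1 = 0.0212266063
Multiply by n: 33 * 0.0212266063 = 0.7004780079
Round to 4 dp: 0.7005

0.7005


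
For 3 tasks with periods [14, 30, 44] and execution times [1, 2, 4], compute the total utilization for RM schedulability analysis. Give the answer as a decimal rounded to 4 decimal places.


Compute individual utilizations (exact fractions):
  Task 1: C/T = 1/14 (approx. 0.0714)
  Task 2: C/T = 2/30 = 1/15 (approx. 0.0667)
  Task 3: C/T = 4/44 = 1/11 (approx. 0.0909)
Total utilization U = 1/14 + 1/15 + 1/11 = 529/2310
Rounded to 4 decimal places: U = 0.2290
RM (Liu & Layland) bound for 3 tasks = 0.779763; compare with U = 529/2310 (approx. 0.229004)
U <= bound, so schedulable by RM sufficient condition.

0.2290


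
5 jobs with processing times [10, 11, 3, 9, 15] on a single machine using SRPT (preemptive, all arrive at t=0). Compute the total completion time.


Since all jobs arrive at t=0, SRPT equals SPT ordering.
SPT order: [3, 9, 10, 11, 15]
Completion times:
  Job 1: p=3, C=3
  Job 2: p=9, C=12
  Job 3: p=10, C=22
  Job 4: p=11, C=33
  Job 5: p=15, C=48
Total completion time = 3 + 12 + 22 + 33 + 48 = 118

118


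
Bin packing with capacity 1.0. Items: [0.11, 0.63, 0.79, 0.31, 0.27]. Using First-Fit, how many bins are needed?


Place items sequentially using First-Fit:
  Item 0.11 -> new Bin 1
  Item 0.63 -> Bin 1 (now 0.74)
  Item 0.79 -> new Bin 2
  Item 0.31 -> new Bin 3
  Item 0.27 -> Bin 3 (now 0.58)
Total bins used = 3

3


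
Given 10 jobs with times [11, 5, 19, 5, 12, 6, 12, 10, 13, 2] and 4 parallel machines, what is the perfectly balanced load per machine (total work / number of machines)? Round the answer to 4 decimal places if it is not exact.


Total processing time = 11 + 5 + 19 + 5 + 12 + 6 + 12 + 10 + 13 + 2 = 95
Number of machines = 4
Ideal balanced load = 95 / 4 = 23.75

23.75


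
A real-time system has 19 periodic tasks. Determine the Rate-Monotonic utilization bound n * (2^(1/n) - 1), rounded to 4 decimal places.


Compute 2^(1/19) = 1.0371550444
Subtract 1: 1.0371550444 - 1 = 0.0371550444
Multiply by n: 19 * 0.0371550444 = 0.7059458436
Round to 4 dp: 0.7059

0.7059


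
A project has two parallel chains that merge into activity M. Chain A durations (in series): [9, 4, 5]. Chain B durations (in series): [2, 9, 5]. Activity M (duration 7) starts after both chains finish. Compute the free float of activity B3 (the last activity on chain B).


ES(B3) = sum of predecessors on chain B = 11
EF(B3) = ES + duration = 11 + 5 = 16
Successor of B3 is M. ES(M) = max(sum(A), sum(B)) = max(18, 16) = 18
Free float = ES(successor) - EF(current) = 18 - 16 = 2

2


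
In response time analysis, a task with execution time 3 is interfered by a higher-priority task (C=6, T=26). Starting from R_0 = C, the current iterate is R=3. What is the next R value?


R_next = C + ceil(R_prev / T_hp) * C_hp
ceil(3 / 26) = ceil(0.1154) = 1
Interference = 1 * 6 = 6
R_next = 3 + 6 = 9

9


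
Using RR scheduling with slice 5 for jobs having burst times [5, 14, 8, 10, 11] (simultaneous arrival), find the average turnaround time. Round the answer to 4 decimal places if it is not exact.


Time quantum = 5
Execution trace:
  J1 runs 5 units, time = 5
  J2 runs 5 units, time = 10
  J3 runs 5 units, time = 15
  J4 runs 5 units, time = 20
  J5 runs 5 units, time = 25
  J2 runs 5 units, time = 30
  J3 runs 3 units, time = 33
  J4 runs 5 units, time = 38
  J5 runs 5 units, time = 43
  J2 runs 4 units, time = 47
  J5 runs 1 units, time = 48
Finish times: [5, 47, 33, 38, 48]
Average turnaround = 171/5 = 34.2

34.2


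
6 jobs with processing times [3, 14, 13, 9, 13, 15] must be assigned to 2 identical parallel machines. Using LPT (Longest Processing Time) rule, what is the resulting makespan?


Sort jobs in decreasing order (LPT): [15, 14, 13, 13, 9, 3]
Assign each job to the least loaded machine:
  Machine 1: jobs [15, 13, 3], load = 31
  Machine 2: jobs [14, 13, 9], load = 36
Makespan = max load = 36

36


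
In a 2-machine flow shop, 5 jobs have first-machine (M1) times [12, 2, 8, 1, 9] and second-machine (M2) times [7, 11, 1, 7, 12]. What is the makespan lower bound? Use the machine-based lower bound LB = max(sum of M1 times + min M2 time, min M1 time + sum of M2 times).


LB1 = sum(M1 times) + min(M2 times) = 32 + 1 = 33
LB2 = min(M1 times) + sum(M2 times) = 1 + 38 = 39
Lower bound = max(LB1, LB2) = max(33, 39) = 39

39


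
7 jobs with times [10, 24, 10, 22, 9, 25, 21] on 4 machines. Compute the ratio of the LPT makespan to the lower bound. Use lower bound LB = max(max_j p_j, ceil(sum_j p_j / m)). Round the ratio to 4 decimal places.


LPT order: [25, 24, 22, 21, 10, 10, 9]
Machine loads after assignment: [25, 33, 32, 31]
LPT makespan = 33
Lower bound = max(max_job, ceil(total/4)) = max(25, 31) = 31
Ratio = 33 / 31 = 1.0645

1.0645


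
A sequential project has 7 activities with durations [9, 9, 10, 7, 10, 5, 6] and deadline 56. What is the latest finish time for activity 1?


LF(activity 1) = deadline - sum of successor durations
Successors: activities 2 through 7 with durations [9, 10, 7, 10, 5, 6]
Sum of successor durations = 47
LF = 56 - 47 = 9

9


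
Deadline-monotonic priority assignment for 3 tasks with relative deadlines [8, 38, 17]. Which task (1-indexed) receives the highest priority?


Sort tasks by relative deadline (ascending):
  Task 1: deadline = 8
  Task 3: deadline = 17
  Task 2: deadline = 38
Priority order (highest first): [1, 3, 2]
Highest priority task = 1

1


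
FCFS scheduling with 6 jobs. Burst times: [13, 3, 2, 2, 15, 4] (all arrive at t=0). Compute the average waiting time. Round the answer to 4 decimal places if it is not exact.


FCFS order (as given): [13, 3, 2, 2, 15, 4]
Waiting times:
  Job 1: wait = 0
  Job 2: wait = 13
  Job 3: wait = 16
  Job 4: wait = 18
  Job 5: wait = 20
  Job 6: wait = 35
Sum of waiting times = 102
Average waiting time = 102/6 = 17.0

17.0


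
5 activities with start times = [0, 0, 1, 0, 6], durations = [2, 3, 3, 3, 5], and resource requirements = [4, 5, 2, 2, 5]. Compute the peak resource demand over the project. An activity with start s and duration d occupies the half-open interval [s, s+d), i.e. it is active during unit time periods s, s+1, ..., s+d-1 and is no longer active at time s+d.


Each activity i is active on [start_i, start_i + duration_i).
Compute total resource usage per time slot:
  t=0: active resources = [4, 5, 2], total = 11
  t=1: active resources = [4, 5, 2, 2], total = 13
  t=2: active resources = [5, 2, 2], total = 9
  t=3: active resources = [2], total = 2
  t=4: active resources = [], total = 0
  t=5: active resources = [], total = 0
  t=6: active resources = [5], total = 5
  t=7: active resources = [5], total = 5
  t=8: active resources = [5], total = 5
  t=9: active resources = [5], total = 5
  t=10: active resources = [5], total = 5
Peak resource demand = 13

13


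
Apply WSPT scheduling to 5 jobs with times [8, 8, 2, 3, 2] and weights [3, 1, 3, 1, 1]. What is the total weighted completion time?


Compute p/w ratios and sort ascending (WSPT): [(2, 3), (2, 1), (8, 3), (3, 1), (8, 1)]
Compute weighted completion times:
  Job (p=2,w=3): C=2, w*C=3*2=6
  Job (p=2,w=1): C=4, w*C=1*4=4
  Job (p=8,w=3): C=12, w*C=3*12=36
  Job (p=3,w=1): C=15, w*C=1*15=15
  Job (p=8,w=1): C=23, w*C=1*23=23
Total weighted completion time = 84

84


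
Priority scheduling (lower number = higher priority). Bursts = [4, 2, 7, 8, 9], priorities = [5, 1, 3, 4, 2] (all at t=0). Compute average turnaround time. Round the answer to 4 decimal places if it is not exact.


Sort by priority (ascending = highest first):
Order: [(1, 2), (2, 9), (3, 7), (4, 8), (5, 4)]
Completion times:
  Priority 1, burst=2, C=2
  Priority 2, burst=9, C=11
  Priority 3, burst=7, C=18
  Priority 4, burst=8, C=26
  Priority 5, burst=4, C=30
Average turnaround = 87/5 = 17.4

17.4


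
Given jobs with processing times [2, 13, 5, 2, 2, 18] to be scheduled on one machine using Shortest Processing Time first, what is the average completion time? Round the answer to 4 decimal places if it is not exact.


Sort jobs by processing time (SPT order): [2, 2, 2, 5, 13, 18]
Compute completion times sequentially:
  Job 1: processing = 2, completes at 2
  Job 2: processing = 2, completes at 4
  Job 3: processing = 2, completes at 6
  Job 4: processing = 5, completes at 11
  Job 5: processing = 13, completes at 24
  Job 6: processing = 18, completes at 42
Sum of completion times = 89
Average completion time = 89/6 = 14.8333

14.8333


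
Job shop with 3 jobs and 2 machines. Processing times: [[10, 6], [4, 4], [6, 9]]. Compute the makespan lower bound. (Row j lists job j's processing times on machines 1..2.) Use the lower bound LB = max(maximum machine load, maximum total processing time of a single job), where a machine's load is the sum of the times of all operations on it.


Machine loads:
  Machine 1: 10 + 4 + 6 = 20
  Machine 2: 6 + 4 + 9 = 19
Max machine load = 20
Job totals:
  Job 1: 16
  Job 2: 8
  Job 3: 15
Max job total = 16
Lower bound = max(20, 16) = 20

20


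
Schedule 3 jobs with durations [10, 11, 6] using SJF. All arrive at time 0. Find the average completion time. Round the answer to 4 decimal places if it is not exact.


SJF order (ascending): [6, 10, 11]
Completion times:
  Job 1: burst=6, C=6
  Job 2: burst=10, C=16
  Job 3: burst=11, C=27
Average completion = 49/3 = 16.3333

16.3333


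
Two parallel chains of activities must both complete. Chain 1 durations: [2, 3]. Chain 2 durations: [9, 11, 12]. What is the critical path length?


Path A total = 2 + 3 = 5
Path B total = 9 + 11 + 12 = 32
Critical path = longest path = max(5, 32) = 32

32


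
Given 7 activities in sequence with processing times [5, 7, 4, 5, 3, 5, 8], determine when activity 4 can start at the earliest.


Activity 4 starts after activities 1 through 3 complete.
Predecessor durations: [5, 7, 4]
ES = 5 + 7 + 4 = 16

16


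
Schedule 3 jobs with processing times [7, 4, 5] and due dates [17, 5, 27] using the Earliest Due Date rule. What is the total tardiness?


Sort by due date (EDD order): [(4, 5), (7, 17), (5, 27)]
Compute completion times and tardiness:
  Job 1: p=4, d=5, C=4, tardiness=max(0,4-5)=0
  Job 2: p=7, d=17, C=11, tardiness=max(0,11-17)=0
  Job 3: p=5, d=27, C=16, tardiness=max(0,16-27)=0
Total tardiness = 0

0


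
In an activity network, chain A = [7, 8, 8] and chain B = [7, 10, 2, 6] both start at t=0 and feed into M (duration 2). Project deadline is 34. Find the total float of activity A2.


Forward pass: ES(A2) = sum of predecessors on chain A = 7
EF = ES + duration = 7 + 8 = 15
Backward pass: LF(M) = deadline = 34; LS(M) = 34 - 2 = 32
LF(A2) = LS(M) - sum(successors on chain A) = 32 - 8 = 24
LS = LF - duration = 24 - 8 = 16
Total float = LS - ES = 16 - 7 = 9

9


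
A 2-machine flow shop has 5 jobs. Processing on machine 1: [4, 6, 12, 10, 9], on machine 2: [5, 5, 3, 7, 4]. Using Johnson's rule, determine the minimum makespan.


Apply Johnson's rule:
  Group 1 (a <= b): [(1, 4, 5)]
  Group 2 (a > b): [(4, 10, 7), (2, 6, 5), (5, 9, 4), (3, 12, 3)]
Optimal job order: [1, 4, 2, 5, 3]
Schedule:
  Job 1: M1 done at 4, M2 done at 9
  Job 4: M1 done at 14, M2 done at 21
  Job 2: M1 done at 20, M2 done at 26
  Job 5: M1 done at 29, M2 done at 33
  Job 3: M1 done at 41, M2 done at 44
Makespan = 44

44


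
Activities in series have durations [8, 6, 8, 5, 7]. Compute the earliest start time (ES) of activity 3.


Activity 3 starts after activities 1 through 2 complete.
Predecessor durations: [8, 6]
ES = 8 + 6 = 14

14


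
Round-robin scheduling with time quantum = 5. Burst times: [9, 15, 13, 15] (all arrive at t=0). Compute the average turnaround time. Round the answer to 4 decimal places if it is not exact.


Time quantum = 5
Execution trace:
  J1 runs 5 units, time = 5
  J2 runs 5 units, time = 10
  J3 runs 5 units, time = 15
  J4 runs 5 units, time = 20
  J1 runs 4 units, time = 24
  J2 runs 5 units, time = 29
  J3 runs 5 units, time = 34
  J4 runs 5 units, time = 39
  J2 runs 5 units, time = 44
  J3 runs 3 units, time = 47
  J4 runs 5 units, time = 52
Finish times: [24, 44, 47, 52]
Average turnaround = 167/4 = 41.75

41.75


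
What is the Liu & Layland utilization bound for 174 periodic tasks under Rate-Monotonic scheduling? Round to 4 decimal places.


Compute 2^(1/174) = 1.0039915496
Subtract 1: 1.0039915496 - 1 = 0.0039915496
Multiply by n: 174 * 0.0039915496 = 0.6945296304
Round to 4 dp: 0.6945

0.6945


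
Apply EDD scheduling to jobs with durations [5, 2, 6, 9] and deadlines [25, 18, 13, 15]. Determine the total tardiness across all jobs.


Sort by due date (EDD order): [(6, 13), (9, 15), (2, 18), (5, 25)]
Compute completion times and tardiness:
  Job 1: p=6, d=13, C=6, tardiness=max(0,6-13)=0
  Job 2: p=9, d=15, C=15, tardiness=max(0,15-15)=0
  Job 3: p=2, d=18, C=17, tardiness=max(0,17-18)=0
  Job 4: p=5, d=25, C=22, tardiness=max(0,22-25)=0
Total tardiness = 0

0


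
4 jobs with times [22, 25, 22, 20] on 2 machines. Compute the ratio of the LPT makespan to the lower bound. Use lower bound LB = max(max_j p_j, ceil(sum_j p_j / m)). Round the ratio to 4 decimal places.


LPT order: [25, 22, 22, 20]
Machine loads after assignment: [45, 44]
LPT makespan = 45
Lower bound = max(max_job, ceil(total/2)) = max(25, 45) = 45
Ratio = 45 / 45 = 1.0

1.0


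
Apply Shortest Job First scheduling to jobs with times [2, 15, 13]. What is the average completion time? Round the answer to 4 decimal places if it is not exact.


SJF order (ascending): [2, 13, 15]
Completion times:
  Job 1: burst=2, C=2
  Job 2: burst=13, C=15
  Job 3: burst=15, C=30
Average completion = 47/3 = 15.6667

15.6667


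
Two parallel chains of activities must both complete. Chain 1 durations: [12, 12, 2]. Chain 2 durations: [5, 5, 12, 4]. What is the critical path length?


Path A total = 12 + 12 + 2 = 26
Path B total = 5 + 5 + 12 + 4 = 26
Critical path = longest path = max(26, 26) = 26

26


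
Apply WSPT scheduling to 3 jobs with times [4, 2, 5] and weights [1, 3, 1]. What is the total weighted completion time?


Compute p/w ratios and sort ascending (WSPT): [(2, 3), (4, 1), (5, 1)]
Compute weighted completion times:
  Job (p=2,w=3): C=2, w*C=3*2=6
  Job (p=4,w=1): C=6, w*C=1*6=6
  Job (p=5,w=1): C=11, w*C=1*11=11
Total weighted completion time = 23

23


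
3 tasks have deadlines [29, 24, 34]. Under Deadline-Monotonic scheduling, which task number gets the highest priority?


Sort tasks by relative deadline (ascending):
  Task 2: deadline = 24
  Task 1: deadline = 29
  Task 3: deadline = 34
Priority order (highest first): [2, 1, 3]
Highest priority task = 2

2


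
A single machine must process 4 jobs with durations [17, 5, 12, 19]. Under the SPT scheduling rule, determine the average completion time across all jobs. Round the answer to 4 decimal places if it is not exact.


Sort jobs by processing time (SPT order): [5, 12, 17, 19]
Compute completion times sequentially:
  Job 1: processing = 5, completes at 5
  Job 2: processing = 12, completes at 17
  Job 3: processing = 17, completes at 34
  Job 4: processing = 19, completes at 53
Sum of completion times = 109
Average completion time = 109/4 = 27.25

27.25


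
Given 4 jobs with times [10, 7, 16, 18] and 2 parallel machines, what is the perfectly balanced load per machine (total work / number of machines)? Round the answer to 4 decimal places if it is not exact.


Total processing time = 10 + 7 + 16 + 18 = 51
Number of machines = 2
Ideal balanced load = 51 / 2 = 25.5

25.5


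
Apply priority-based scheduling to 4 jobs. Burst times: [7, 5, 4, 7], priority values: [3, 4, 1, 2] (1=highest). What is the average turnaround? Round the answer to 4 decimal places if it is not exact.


Sort by priority (ascending = highest first):
Order: [(1, 4), (2, 7), (3, 7), (4, 5)]
Completion times:
  Priority 1, burst=4, C=4
  Priority 2, burst=7, C=11
  Priority 3, burst=7, C=18
  Priority 4, burst=5, C=23
Average turnaround = 56/4 = 14.0

14.0


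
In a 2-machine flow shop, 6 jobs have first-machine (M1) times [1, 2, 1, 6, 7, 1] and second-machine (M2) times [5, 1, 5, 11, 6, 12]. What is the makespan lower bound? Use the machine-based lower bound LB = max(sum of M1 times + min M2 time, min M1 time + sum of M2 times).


LB1 = sum(M1 times) + min(M2 times) = 18 + 1 = 19
LB2 = min(M1 times) + sum(M2 times) = 1 + 40 = 41
Lower bound = max(LB1, LB2) = max(19, 41) = 41

41


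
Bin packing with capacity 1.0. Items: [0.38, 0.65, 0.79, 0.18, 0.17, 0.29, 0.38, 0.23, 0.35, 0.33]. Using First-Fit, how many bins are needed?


Place items sequentially using First-Fit:
  Item 0.38 -> new Bin 1
  Item 0.65 -> new Bin 2
  Item 0.79 -> new Bin 3
  Item 0.18 -> Bin 1 (now 0.56)
  Item 0.17 -> Bin 1 (now 0.73)
  Item 0.29 -> Bin 2 (now 0.94)
  Item 0.38 -> new Bin 4
  Item 0.23 -> Bin 1 (now 0.96)
  Item 0.35 -> Bin 4 (now 0.73)
  Item 0.33 -> new Bin 5
Total bins used = 5

5


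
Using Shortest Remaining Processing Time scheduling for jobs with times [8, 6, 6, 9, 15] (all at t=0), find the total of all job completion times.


Since all jobs arrive at t=0, SRPT equals SPT ordering.
SPT order: [6, 6, 8, 9, 15]
Completion times:
  Job 1: p=6, C=6
  Job 2: p=6, C=12
  Job 3: p=8, C=20
  Job 4: p=9, C=29
  Job 5: p=15, C=44
Total completion time = 6 + 12 + 20 + 29 + 44 = 111

111


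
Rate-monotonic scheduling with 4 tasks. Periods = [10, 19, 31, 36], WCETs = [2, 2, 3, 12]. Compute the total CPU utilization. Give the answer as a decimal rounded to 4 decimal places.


Compute individual utilizations (exact fractions):
  Task 1: C/T = 2/10 = 1/5 (approx. 0.2)
  Task 2: C/T = 2/19 (approx. 0.1053)
  Task 3: C/T = 3/31 (approx. 0.0968)
  Task 4: C/T = 12/36 = 1/3 (approx. 0.3333)
Total utilization U = 1/5 + 2/19 + 3/31 + 1/3 = 6497/8835
Rounded to 4 decimal places: U = 0.7354
RM (Liu & Layland) bound for 4 tasks = 0.756828; compare with U = 6497/8835 (approx. 0.735371)
U <= bound, so schedulable by RM sufficient condition.

0.7354


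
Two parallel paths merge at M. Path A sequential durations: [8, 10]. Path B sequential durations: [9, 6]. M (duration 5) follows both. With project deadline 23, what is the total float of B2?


Forward pass: ES(B2) = sum of predecessors on chain B = 9
EF = ES + duration = 9 + 6 = 15
Backward pass: LF(M) = deadline = 23; LS(M) = 23 - 5 = 18
LF(B2) = LS(M) - sum(successors on chain B) = 18 - 0 = 18
LS = LF - duration = 18 - 6 = 12
Total float = LS - ES = 12 - 9 = 3

3


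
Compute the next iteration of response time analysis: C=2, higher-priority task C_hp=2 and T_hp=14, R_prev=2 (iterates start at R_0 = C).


R_next = C + ceil(R_prev / T_hp) * C_hp
ceil(2 / 14) = ceil(0.1429) = 1
Interference = 1 * 2 = 2
R_next = 2 + 2 = 4

4


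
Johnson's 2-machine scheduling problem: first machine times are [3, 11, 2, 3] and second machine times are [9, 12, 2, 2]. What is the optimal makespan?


Apply Johnson's rule:
  Group 1 (a <= b): [(3, 2, 2), (1, 3, 9), (2, 11, 12)]
  Group 2 (a > b): [(4, 3, 2)]
Optimal job order: [3, 1, 2, 4]
Schedule:
  Job 3: M1 done at 2, M2 done at 4
  Job 1: M1 done at 5, M2 done at 14
  Job 2: M1 done at 16, M2 done at 28
  Job 4: M1 done at 19, M2 done at 30
Makespan = 30

30


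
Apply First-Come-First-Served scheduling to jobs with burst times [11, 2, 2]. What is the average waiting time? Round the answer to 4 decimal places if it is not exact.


FCFS order (as given): [11, 2, 2]
Waiting times:
  Job 1: wait = 0
  Job 2: wait = 11
  Job 3: wait = 13
Sum of waiting times = 24
Average waiting time = 24/3 = 8.0

8.0


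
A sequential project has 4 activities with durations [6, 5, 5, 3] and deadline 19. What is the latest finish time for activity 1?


LF(activity 1) = deadline - sum of successor durations
Successors: activities 2 through 4 with durations [5, 5, 3]
Sum of successor durations = 13
LF = 19 - 13 = 6

6


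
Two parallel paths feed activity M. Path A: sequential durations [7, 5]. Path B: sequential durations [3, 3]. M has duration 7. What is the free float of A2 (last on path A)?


ES(A2) = sum of predecessors on chain A = 7
EF(A2) = ES + duration = 7 + 5 = 12
Successor of A2 is M. ES(M) = max(sum(A), sum(B)) = max(12, 6) = 12
Free float = ES(successor) - EF(current) = 12 - 12 = 0

0


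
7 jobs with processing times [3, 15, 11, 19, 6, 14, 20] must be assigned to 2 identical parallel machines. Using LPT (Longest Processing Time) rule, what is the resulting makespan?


Sort jobs in decreasing order (LPT): [20, 19, 15, 14, 11, 6, 3]
Assign each job to the least loaded machine:
  Machine 1: jobs [20, 14, 11], load = 45
  Machine 2: jobs [19, 15, 6, 3], load = 43
Makespan = max load = 45

45


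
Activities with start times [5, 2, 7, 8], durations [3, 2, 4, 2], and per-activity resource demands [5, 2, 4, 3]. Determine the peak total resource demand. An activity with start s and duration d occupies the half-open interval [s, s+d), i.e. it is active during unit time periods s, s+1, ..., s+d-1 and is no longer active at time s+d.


Each activity i is active on [start_i, start_i + duration_i).
Compute total resource usage per time slot:
  t=0: active resources = [], total = 0
  t=1: active resources = [], total = 0
  t=2: active resources = [2], total = 2
  t=3: active resources = [2], total = 2
  t=4: active resources = [], total = 0
  t=5: active resources = [5], total = 5
  t=6: active resources = [5], total = 5
  t=7: active resources = [5, 4], total = 9
  t=8: active resources = [4, 3], total = 7
  t=9: active resources = [4, 3], total = 7
  t=10: active resources = [4], total = 4
Peak resource demand = 9

9


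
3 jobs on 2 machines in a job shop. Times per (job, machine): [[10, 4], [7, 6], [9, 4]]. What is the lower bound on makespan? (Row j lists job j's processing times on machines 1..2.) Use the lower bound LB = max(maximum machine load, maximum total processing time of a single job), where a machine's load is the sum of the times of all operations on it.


Machine loads:
  Machine 1: 10 + 7 + 9 = 26
  Machine 2: 4 + 6 + 4 = 14
Max machine load = 26
Job totals:
  Job 1: 14
  Job 2: 13
  Job 3: 13
Max job total = 14
Lower bound = max(26, 14) = 26

26


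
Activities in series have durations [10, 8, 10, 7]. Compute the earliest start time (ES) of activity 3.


Activity 3 starts after activities 1 through 2 complete.
Predecessor durations: [10, 8]
ES = 10 + 8 = 18

18


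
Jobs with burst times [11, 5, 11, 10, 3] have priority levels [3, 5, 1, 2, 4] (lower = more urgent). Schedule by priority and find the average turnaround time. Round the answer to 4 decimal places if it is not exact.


Sort by priority (ascending = highest first):
Order: [(1, 11), (2, 10), (3, 11), (4, 3), (5, 5)]
Completion times:
  Priority 1, burst=11, C=11
  Priority 2, burst=10, C=21
  Priority 3, burst=11, C=32
  Priority 4, burst=3, C=35
  Priority 5, burst=5, C=40
Average turnaround = 139/5 = 27.8

27.8


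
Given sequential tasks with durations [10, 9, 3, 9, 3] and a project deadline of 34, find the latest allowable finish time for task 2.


LF(activity 2) = deadline - sum of successor durations
Successors: activities 3 through 5 with durations [3, 9, 3]
Sum of successor durations = 15
LF = 34 - 15 = 19

19


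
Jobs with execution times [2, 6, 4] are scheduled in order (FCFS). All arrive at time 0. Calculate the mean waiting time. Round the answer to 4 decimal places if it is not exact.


FCFS order (as given): [2, 6, 4]
Waiting times:
  Job 1: wait = 0
  Job 2: wait = 2
  Job 3: wait = 8
Sum of waiting times = 10
Average waiting time = 10/3 = 3.3333

3.3333


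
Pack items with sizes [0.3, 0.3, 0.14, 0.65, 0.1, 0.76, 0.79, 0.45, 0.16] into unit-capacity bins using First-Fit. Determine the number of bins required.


Place items sequentially using First-Fit:
  Item 0.3 -> new Bin 1
  Item 0.3 -> Bin 1 (now 0.6)
  Item 0.14 -> Bin 1 (now 0.74)
  Item 0.65 -> new Bin 2
  Item 0.1 -> Bin 1 (now 0.84)
  Item 0.76 -> new Bin 3
  Item 0.79 -> new Bin 4
  Item 0.45 -> new Bin 5
  Item 0.16 -> Bin 1 (now 1.0)
Total bins used = 5

5


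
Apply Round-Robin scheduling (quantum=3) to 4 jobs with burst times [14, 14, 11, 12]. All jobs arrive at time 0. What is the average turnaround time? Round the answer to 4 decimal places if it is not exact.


Time quantum = 3
Execution trace:
  J1 runs 3 units, time = 3
  J2 runs 3 units, time = 6
  J3 runs 3 units, time = 9
  J4 runs 3 units, time = 12
  J1 runs 3 units, time = 15
  J2 runs 3 units, time = 18
  J3 runs 3 units, time = 21
  J4 runs 3 units, time = 24
  J1 runs 3 units, time = 27
  J2 runs 3 units, time = 30
  J3 runs 3 units, time = 33
  J4 runs 3 units, time = 36
  J1 runs 3 units, time = 39
  J2 runs 3 units, time = 42
  J3 runs 2 units, time = 44
  J4 runs 3 units, time = 47
  J1 runs 2 units, time = 49
  J2 runs 2 units, time = 51
Finish times: [49, 51, 44, 47]
Average turnaround = 191/4 = 47.75

47.75


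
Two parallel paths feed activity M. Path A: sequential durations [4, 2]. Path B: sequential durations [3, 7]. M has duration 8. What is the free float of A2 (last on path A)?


ES(A2) = sum of predecessors on chain A = 4
EF(A2) = ES + duration = 4 + 2 = 6
Successor of A2 is M. ES(M) = max(sum(A), sum(B)) = max(6, 10) = 10
Free float = ES(successor) - EF(current) = 10 - 6 = 4

4


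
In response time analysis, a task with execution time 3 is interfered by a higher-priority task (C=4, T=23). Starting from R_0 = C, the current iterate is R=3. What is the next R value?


R_next = C + ceil(R_prev / T_hp) * C_hp
ceil(3 / 23) = ceil(0.1304) = 1
Interference = 1 * 4 = 4
R_next = 3 + 4 = 7

7


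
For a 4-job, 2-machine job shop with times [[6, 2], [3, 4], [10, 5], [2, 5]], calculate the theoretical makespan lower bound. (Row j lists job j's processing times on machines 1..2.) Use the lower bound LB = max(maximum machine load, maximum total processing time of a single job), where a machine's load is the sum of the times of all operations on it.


Machine loads:
  Machine 1: 6 + 3 + 10 + 2 = 21
  Machine 2: 2 + 4 + 5 + 5 = 16
Max machine load = 21
Job totals:
  Job 1: 8
  Job 2: 7
  Job 3: 15
  Job 4: 7
Max job total = 15
Lower bound = max(21, 15) = 21

21


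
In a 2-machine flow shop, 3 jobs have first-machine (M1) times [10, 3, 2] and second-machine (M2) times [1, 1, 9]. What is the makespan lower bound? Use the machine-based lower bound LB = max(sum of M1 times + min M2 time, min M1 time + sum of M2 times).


LB1 = sum(M1 times) + min(M2 times) = 15 + 1 = 16
LB2 = min(M1 times) + sum(M2 times) = 2 + 11 = 13
Lower bound = max(LB1, LB2) = max(16, 13) = 16

16


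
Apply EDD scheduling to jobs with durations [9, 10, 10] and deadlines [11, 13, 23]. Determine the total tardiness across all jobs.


Sort by due date (EDD order): [(9, 11), (10, 13), (10, 23)]
Compute completion times and tardiness:
  Job 1: p=9, d=11, C=9, tardiness=max(0,9-11)=0
  Job 2: p=10, d=13, C=19, tardiness=max(0,19-13)=6
  Job 3: p=10, d=23, C=29, tardiness=max(0,29-23)=6
Total tardiness = 12

12


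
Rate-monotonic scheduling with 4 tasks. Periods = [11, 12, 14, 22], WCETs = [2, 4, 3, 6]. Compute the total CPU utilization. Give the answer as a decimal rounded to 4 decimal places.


Compute individual utilizations (exact fractions):
  Task 1: C/T = 2/11 (approx. 0.1818)
  Task 2: C/T = 4/12 = 1/3 (approx. 0.3333)
  Task 3: C/T = 3/14 (approx. 0.2143)
  Task 4: C/T = 6/22 = 3/11 (approx. 0.2727)
Total utilization U = 2/11 + 1/3 + 3/14 + 3/11 = 463/462
Rounded to 4 decimal places: U = 1.0022
RM (Liu & Layland) bound for 4 tasks = 0.756828; compare with U = 463/462 (approx. 1.002165)
U > 1, so the task set is not schedulable (processor overloaded).

1.0022


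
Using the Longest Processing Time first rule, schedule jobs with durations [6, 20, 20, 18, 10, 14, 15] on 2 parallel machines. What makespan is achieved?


Sort jobs in decreasing order (LPT): [20, 20, 18, 15, 14, 10, 6]
Assign each job to the least loaded machine:
  Machine 1: jobs [20, 18, 10, 6], load = 54
  Machine 2: jobs [20, 15, 14], load = 49
Makespan = max load = 54

54


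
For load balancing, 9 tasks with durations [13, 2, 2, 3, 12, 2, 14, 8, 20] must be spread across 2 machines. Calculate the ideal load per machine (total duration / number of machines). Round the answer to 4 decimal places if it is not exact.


Total processing time = 13 + 2 + 2 + 3 + 12 + 2 + 14 + 8 + 20 = 76
Number of machines = 2
Ideal balanced load = 76 / 2 = 38.0

38.0


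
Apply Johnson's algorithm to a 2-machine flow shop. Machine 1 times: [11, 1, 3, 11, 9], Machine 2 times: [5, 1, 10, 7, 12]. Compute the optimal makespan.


Apply Johnson's rule:
  Group 1 (a <= b): [(2, 1, 1), (3, 3, 10), (5, 9, 12)]
  Group 2 (a > b): [(4, 11, 7), (1, 11, 5)]
Optimal job order: [2, 3, 5, 4, 1]
Schedule:
  Job 2: M1 done at 1, M2 done at 2
  Job 3: M1 done at 4, M2 done at 14
  Job 5: M1 done at 13, M2 done at 26
  Job 4: M1 done at 24, M2 done at 33
  Job 1: M1 done at 35, M2 done at 40
Makespan = 40

40


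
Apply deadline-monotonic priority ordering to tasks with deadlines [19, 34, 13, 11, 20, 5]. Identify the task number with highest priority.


Sort tasks by relative deadline (ascending):
  Task 6: deadline = 5
  Task 4: deadline = 11
  Task 3: deadline = 13
  Task 1: deadline = 19
  Task 5: deadline = 20
  Task 2: deadline = 34
Priority order (highest first): [6, 4, 3, 1, 5, 2]
Highest priority task = 6

6


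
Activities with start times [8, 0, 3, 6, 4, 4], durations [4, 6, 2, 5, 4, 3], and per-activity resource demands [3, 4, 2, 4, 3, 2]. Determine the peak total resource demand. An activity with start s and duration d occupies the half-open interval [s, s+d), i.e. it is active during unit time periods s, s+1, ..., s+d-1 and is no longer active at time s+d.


Each activity i is active on [start_i, start_i + duration_i).
Compute total resource usage per time slot:
  t=0: active resources = [4], total = 4
  t=1: active resources = [4], total = 4
  t=2: active resources = [4], total = 4
  t=3: active resources = [4, 2], total = 6
  t=4: active resources = [4, 2, 3, 2], total = 11
  t=5: active resources = [4, 3, 2], total = 9
  t=6: active resources = [4, 3, 2], total = 9
  t=7: active resources = [4, 3], total = 7
  t=8: active resources = [3, 4], total = 7
  t=9: active resources = [3, 4], total = 7
  t=10: active resources = [3, 4], total = 7
  t=11: active resources = [3], total = 3
Peak resource demand = 11

11


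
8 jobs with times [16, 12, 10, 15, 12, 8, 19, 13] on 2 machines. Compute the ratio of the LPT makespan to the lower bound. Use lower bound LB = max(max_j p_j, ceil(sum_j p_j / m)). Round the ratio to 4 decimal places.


LPT order: [19, 16, 15, 13, 12, 12, 10, 8]
Machine loads after assignment: [52, 53]
LPT makespan = 53
Lower bound = max(max_job, ceil(total/2)) = max(19, 53) = 53
Ratio = 53 / 53 = 1.0

1.0


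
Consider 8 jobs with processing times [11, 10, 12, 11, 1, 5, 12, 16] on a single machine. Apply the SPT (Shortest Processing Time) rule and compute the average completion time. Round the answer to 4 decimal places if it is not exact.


Sort jobs by processing time (SPT order): [1, 5, 10, 11, 11, 12, 12, 16]
Compute completion times sequentially:
  Job 1: processing = 1, completes at 1
  Job 2: processing = 5, completes at 6
  Job 3: processing = 10, completes at 16
  Job 4: processing = 11, completes at 27
  Job 5: processing = 11, completes at 38
  Job 6: processing = 12, completes at 50
  Job 7: processing = 12, completes at 62
  Job 8: processing = 16, completes at 78
Sum of completion times = 278
Average completion time = 278/8 = 34.75

34.75


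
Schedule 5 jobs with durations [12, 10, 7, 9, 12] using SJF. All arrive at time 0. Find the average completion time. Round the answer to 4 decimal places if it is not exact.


SJF order (ascending): [7, 9, 10, 12, 12]
Completion times:
  Job 1: burst=7, C=7
  Job 2: burst=9, C=16
  Job 3: burst=10, C=26
  Job 4: burst=12, C=38
  Job 5: burst=12, C=50
Average completion = 137/5 = 27.4

27.4


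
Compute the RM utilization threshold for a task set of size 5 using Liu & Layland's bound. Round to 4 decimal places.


Compute 2^(1/5) = 1.1486983550
Subtract 1: 1.1486983550 - 1 = 0.1486983550
Multiply by n: 5 * 0.1486983550 = 0.7434917750
Round to 4 dp: 0.7435

0.7435


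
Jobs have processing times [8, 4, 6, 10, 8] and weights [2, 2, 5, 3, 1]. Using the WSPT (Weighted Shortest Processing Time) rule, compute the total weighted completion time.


Compute p/w ratios and sort ascending (WSPT): [(6, 5), (4, 2), (10, 3), (8, 2), (8, 1)]
Compute weighted completion times:
  Job (p=6,w=5): C=6, w*C=5*6=30
  Job (p=4,w=2): C=10, w*C=2*10=20
  Job (p=10,w=3): C=20, w*C=3*20=60
  Job (p=8,w=2): C=28, w*C=2*28=56
  Job (p=8,w=1): C=36, w*C=1*36=36
Total weighted completion time = 202

202


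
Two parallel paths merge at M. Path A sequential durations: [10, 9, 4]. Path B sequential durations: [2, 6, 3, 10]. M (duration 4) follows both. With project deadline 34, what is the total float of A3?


Forward pass: ES(A3) = sum of predecessors on chain A = 19
EF = ES + duration = 19 + 4 = 23
Backward pass: LF(M) = deadline = 34; LS(M) = 34 - 4 = 30
LF(A3) = LS(M) - sum(successors on chain A) = 30 - 0 = 30
LS = LF - duration = 30 - 4 = 26
Total float = LS - ES = 26 - 19 = 7

7


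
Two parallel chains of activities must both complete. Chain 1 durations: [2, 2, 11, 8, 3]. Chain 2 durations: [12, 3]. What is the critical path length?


Path A total = 2 + 2 + 11 + 8 + 3 = 26
Path B total = 12 + 3 = 15
Critical path = longest path = max(26, 15) = 26

26


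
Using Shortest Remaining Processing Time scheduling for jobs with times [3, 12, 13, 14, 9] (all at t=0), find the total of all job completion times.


Since all jobs arrive at t=0, SRPT equals SPT ordering.
SPT order: [3, 9, 12, 13, 14]
Completion times:
  Job 1: p=3, C=3
  Job 2: p=9, C=12
  Job 3: p=12, C=24
  Job 4: p=13, C=37
  Job 5: p=14, C=51
Total completion time = 3 + 12 + 24 + 37 + 51 = 127

127


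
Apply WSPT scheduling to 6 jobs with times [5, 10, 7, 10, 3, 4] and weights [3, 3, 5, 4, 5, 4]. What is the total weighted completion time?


Compute p/w ratios and sort ascending (WSPT): [(3, 5), (4, 4), (7, 5), (5, 3), (10, 4), (10, 3)]
Compute weighted completion times:
  Job (p=3,w=5): C=3, w*C=5*3=15
  Job (p=4,w=4): C=7, w*C=4*7=28
  Job (p=7,w=5): C=14, w*C=5*14=70
  Job (p=5,w=3): C=19, w*C=3*19=57
  Job (p=10,w=4): C=29, w*C=4*29=116
  Job (p=10,w=3): C=39, w*C=3*39=117
Total weighted completion time = 403

403


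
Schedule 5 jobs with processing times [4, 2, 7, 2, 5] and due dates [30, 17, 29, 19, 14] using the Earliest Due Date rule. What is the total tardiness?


Sort by due date (EDD order): [(5, 14), (2, 17), (2, 19), (7, 29), (4, 30)]
Compute completion times and tardiness:
  Job 1: p=5, d=14, C=5, tardiness=max(0,5-14)=0
  Job 2: p=2, d=17, C=7, tardiness=max(0,7-17)=0
  Job 3: p=2, d=19, C=9, tardiness=max(0,9-19)=0
  Job 4: p=7, d=29, C=16, tardiness=max(0,16-29)=0
  Job 5: p=4, d=30, C=20, tardiness=max(0,20-30)=0
Total tardiness = 0

0


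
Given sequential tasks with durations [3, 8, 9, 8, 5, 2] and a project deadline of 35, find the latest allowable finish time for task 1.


LF(activity 1) = deadline - sum of successor durations
Successors: activities 2 through 6 with durations [8, 9, 8, 5, 2]
Sum of successor durations = 32
LF = 35 - 32 = 3

3
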